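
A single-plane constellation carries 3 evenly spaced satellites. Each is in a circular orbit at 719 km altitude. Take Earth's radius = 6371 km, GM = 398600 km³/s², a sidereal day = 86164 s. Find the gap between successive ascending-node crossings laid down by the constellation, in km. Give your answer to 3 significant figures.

920 km

Semi-major axis a = 6371 + 719 = 7090 km. Period T = 2π√(a³/μ) = 2π√(7090³/398600) = 5941.3 s = 99.02 min.
Single-satellite node shift = (5941.3/86164) × 360° = 24.82°.
With 3 satellites evenly phased, successive equator crossings are 24.82/3 = 8.274° apart.
That is 8.274 × 111.2 = 920 km at the equator.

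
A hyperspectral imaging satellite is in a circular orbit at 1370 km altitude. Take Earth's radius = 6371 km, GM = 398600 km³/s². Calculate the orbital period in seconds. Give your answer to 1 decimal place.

Semi-major axis a = 6371 + 1370 = 7741 km. Period T = 2π√(a³/μ) = 2π√(7741³/398600) = 6778.1 s = 112.97 min.

6778.1 seconds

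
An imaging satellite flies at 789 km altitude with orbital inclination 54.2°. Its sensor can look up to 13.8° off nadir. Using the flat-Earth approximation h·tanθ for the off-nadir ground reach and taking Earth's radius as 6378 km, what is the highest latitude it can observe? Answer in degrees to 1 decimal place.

For a prograde orbit the ground track reaches latitude ±i = ±54.2°.
Sensor half-swath on the ground ≈ 789·tan(13.8°) = 194 km = 1.74° of latitude.
Maximum observable latitude ≈ 54.2 + 1.74 = 55.9°.

55.9°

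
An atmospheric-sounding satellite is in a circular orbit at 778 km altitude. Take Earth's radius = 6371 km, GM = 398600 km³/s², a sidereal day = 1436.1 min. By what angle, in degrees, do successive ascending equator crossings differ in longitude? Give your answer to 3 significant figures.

25.1°

Semi-major axis a = 6371 + 778 = 7149 km. Period T = 2π√(a³/μ) = 2π√(7149³/398600) = 6015.6 s = 100.26 min.
During one orbit Earth rotates (6015.6 / 86166) × 360° = 25.13°.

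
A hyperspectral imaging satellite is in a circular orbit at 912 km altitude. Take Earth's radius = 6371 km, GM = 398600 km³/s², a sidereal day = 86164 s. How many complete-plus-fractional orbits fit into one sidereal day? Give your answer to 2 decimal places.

Semi-major axis a = 6371 + 912 = 7283 km. Period T = 2π√(a³/μ) = 2π√(7283³/398600) = 6185.5 s = 103.09 min.
Orbits per sidereal day = 86164 / 6185.5 = 13.930.

13.93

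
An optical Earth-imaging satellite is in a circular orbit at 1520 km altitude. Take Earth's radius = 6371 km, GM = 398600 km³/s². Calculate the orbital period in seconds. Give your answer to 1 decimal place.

6976.0 seconds

Semi-major axis a = 6371 + 1520 = 7891 km. Period T = 2π√(a³/μ) = 2π√(7891³/398600) = 6976.0 s = 116.27 min.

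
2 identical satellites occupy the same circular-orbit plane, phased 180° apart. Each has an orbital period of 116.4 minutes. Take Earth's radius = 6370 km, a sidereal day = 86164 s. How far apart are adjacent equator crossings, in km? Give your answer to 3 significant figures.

1620 km

T = 116.4 min = 6984.0 s.
Single-satellite node shift = (6984.0/86164) × 360° = 29.18°.
With 2 satellites evenly phased, successive equator crossings are 29.18/2 = 14.590° apart.
That is 14.590 × 111.2 = 1622 km at the equator.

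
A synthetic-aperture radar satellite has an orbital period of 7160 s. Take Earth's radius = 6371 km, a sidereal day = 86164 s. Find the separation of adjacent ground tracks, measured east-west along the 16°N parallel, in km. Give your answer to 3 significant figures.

3200 km

Node shift per orbit = (7160.0/86164) × 360° = 29.92°.
Equatorial spacing = 29.92 × 111.2 km/° = 3326 km.
At 16° latitude, spacing = 3326 × cos(16°) = 3198 km.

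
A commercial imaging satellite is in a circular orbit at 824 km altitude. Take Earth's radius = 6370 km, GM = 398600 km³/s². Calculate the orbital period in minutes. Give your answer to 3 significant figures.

Semi-major axis a = 6370 + 824 = 7194 km. Period T = 2π√(a³/μ) = 2π√(7194³/398600) = 6072.5 s = 101.21 min.

101 min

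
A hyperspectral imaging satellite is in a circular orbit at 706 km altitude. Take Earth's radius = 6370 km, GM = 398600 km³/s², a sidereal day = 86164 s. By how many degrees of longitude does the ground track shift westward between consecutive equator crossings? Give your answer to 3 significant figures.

Semi-major axis a = 6370 + 706 = 7076 km. Period T = 2π√(a³/μ) = 2π√(7076³/398600) = 5923.7 s = 98.73 min.
During one orbit Earth rotates (5923.7 / 86164) × 360° = 24.75°.

24.7°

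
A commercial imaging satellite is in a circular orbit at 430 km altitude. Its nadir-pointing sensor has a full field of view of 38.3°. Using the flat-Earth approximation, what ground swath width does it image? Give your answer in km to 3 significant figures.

Half-angle = 38.3°/2 = 19.15°.
Swath width ≈ 2h·tan(θ/2) = 2 × 430 × tan(19.15°) = 298.6 km.

299 km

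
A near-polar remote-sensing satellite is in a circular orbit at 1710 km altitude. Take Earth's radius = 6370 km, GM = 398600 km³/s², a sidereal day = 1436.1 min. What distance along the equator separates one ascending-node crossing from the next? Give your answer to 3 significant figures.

Semi-major axis a = 6370 + 1710 = 8080 km. Period T = 2π√(a³/μ) = 2π√(8080³/398600) = 7228.2 s = 120.47 min.
During one orbit Earth rotates (7228.2 / 86166) × 360° = 30.20°.
At the equator that is 30.20° × (2π·6370/360) km/° = 30.20 × 111.2 = 3357 km.

3360 km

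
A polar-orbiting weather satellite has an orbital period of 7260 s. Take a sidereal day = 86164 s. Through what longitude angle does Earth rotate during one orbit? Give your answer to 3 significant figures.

During one orbit Earth rotates (7260.0 / 86164) × 360° = 30.33°.

30.3°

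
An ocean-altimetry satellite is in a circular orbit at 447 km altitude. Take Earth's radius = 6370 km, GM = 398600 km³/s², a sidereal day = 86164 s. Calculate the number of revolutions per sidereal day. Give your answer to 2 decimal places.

15.38

Semi-major axis a = 6370 + 447 = 6817 km. Period T = 2π√(a³/μ) = 2π√(6817³/398600) = 5601.5 s = 93.36 min.
Orbits per sidereal day = 86164 / 5601.5 = 15.382.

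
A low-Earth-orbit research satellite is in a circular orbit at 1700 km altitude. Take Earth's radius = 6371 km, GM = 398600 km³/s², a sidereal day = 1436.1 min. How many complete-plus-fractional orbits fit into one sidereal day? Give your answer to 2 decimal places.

Semi-major axis a = 6371 + 1700 = 8071 km. Period T = 2π√(a³/μ) = 2π√(8071³/398600) = 7216.1 s = 120.27 min.
Orbits per sidereal day = 86166 / 7216.1 = 11.941.

11.94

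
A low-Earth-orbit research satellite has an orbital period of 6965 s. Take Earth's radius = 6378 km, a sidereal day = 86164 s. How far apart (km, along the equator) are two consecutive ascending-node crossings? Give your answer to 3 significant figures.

During one orbit Earth rotates (6965.0 / 86164) × 360° = 29.10°.
At the equator that is 29.10° × (2π·6378/360) km/° = 29.10 × 111.3 = 3239 km.

3240 km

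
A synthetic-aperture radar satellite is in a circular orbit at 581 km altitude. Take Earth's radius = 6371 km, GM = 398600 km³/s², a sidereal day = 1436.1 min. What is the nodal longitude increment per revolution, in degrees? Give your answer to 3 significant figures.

Semi-major axis a = 6371 + 581 = 6952 km. Period T = 2π√(a³/μ) = 2π√(6952³/398600) = 5768.7 s = 96.14 min.
During one orbit Earth rotates (5768.7 / 86166) × 360° = 24.10°.

24.1°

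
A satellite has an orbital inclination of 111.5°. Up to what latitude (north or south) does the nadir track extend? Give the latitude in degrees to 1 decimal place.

68.5°

Retrograde orbit: the ground track reaches ±(180° − i) = ±(180 − 111.5) = ±68.5°.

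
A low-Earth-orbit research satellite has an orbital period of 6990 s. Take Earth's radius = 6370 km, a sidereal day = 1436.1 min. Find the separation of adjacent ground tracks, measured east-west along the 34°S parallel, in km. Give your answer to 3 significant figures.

Node shift per orbit = (6990.0/86166) × 360° = 29.20°.
Equatorial spacing = 29.20 × 111.2 km/° = 3247 km.
At 34° latitude, spacing = 3247 × cos(34°) = 2692 km.

2690 km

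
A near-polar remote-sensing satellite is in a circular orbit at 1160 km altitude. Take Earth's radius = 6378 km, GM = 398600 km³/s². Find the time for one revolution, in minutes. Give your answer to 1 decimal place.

108.6 min

Semi-major axis a = 6378 + 1160 = 7538 km. Period T = 2π√(a³/μ) = 2π√(7538³/398600) = 6513.2 s = 108.55 min.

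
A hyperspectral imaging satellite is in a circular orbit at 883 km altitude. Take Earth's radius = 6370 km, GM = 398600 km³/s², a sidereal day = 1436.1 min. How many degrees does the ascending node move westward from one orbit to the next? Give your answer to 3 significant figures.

25.7°

Semi-major axis a = 6370 + 883 = 7253 km. Period T = 2π√(a³/μ) = 2π√(7253³/398600) = 6147.3 s = 102.46 min.
During one orbit Earth rotates (6147.3 / 86166) × 360° = 25.68°.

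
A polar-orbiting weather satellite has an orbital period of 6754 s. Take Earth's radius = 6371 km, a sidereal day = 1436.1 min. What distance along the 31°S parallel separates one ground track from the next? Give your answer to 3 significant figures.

Node shift per orbit = (6754.0/86166) × 360° = 28.22°.
Equatorial spacing = 28.22 × 111.2 km/° = 3138 km.
At 31° latitude, spacing = 3138 × cos(31°) = 2690 km.

2690 km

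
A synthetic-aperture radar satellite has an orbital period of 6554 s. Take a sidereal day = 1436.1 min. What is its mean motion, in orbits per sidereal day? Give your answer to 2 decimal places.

Orbits per sidereal day = 86166 / 6554.0 = 13.147.

13.15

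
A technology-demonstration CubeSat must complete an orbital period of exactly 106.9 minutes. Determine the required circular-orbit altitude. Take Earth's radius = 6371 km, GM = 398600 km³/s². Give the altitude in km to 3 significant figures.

T = 106.9 min = 6414.0 s.
From T = 2π√(a³/μ): a = (μ T²/4π²)^(1/3) = (398600 × 6414.0² / 4π²)^(1/3) = 7461 km.
Altitude h = a − R = 7461 − 6371 = 1090 km.

1090 km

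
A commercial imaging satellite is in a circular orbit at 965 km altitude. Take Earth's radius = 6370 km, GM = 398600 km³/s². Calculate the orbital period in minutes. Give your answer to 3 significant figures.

104 min

Semi-major axis a = 6370 + 965 = 7335 km. Period T = 2π√(a³/μ) = 2π√(7335³/398600) = 6251.9 s = 104.20 min.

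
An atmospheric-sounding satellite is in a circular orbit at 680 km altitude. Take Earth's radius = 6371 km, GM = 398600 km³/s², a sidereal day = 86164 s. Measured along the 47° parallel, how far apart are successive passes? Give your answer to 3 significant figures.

Semi-major axis a = 6371 + 680 = 7051 km. Period T = 2π√(a³/μ) = 2π√(7051³/398600) = 5892.3 s = 98.21 min.
Node shift per orbit = (5892.3/86164) × 360° = 24.62°.
Equatorial spacing = 24.62 × 111.2 km/° = 2737 km.
At 47° latitude, spacing = 2737 × cos(47°) = 1867 km.

1870 km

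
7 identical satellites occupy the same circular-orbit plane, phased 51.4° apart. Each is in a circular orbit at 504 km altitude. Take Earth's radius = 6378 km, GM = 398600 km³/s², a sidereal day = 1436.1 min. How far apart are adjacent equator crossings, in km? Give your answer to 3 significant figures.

Semi-major axis a = 6378 + 504 = 6882 km. Period T = 2π√(a³/μ) = 2π√(6882³/398600) = 5681.8 s = 94.70 min.
Single-satellite node shift = (5681.8/86166) × 360° = 23.74°.
With 7 satellites evenly phased, successive equator crossings are 23.74/7 = 3.391° apart.
That is 3.391 × 111.3 = 377 km at the equator.

377 km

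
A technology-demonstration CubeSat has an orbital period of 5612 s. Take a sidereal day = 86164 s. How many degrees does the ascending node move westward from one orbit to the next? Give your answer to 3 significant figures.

During one orbit Earth rotates (5612.0 / 86164) × 360° = 23.45°.

23.4°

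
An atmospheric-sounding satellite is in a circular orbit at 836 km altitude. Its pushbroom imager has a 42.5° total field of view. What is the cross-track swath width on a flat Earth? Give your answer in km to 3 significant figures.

Half-angle = 42.5°/2 = 21.25°.
Swath width ≈ 2h·tan(θ/2) = 2 × 836 × tan(21.25°) = 650.2 km.

650 km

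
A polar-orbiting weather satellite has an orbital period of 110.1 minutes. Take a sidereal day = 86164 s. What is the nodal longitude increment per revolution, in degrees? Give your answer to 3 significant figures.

T = 110.1 min = 6606.0 s.
During one orbit Earth rotates (6606.0 / 86164) × 360° = 27.60°.

27.6°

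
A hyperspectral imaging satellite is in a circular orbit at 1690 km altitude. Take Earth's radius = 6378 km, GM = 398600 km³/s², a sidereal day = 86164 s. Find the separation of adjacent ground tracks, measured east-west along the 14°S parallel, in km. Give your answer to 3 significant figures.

3250 km

Semi-major axis a = 6378 + 1690 = 8068 km. Period T = 2π√(a³/μ) = 2π√(8068³/398600) = 7212.1 s = 120.20 min.
Node shift per orbit = (7212.1/86164) × 360° = 30.13°.
Equatorial spacing = 30.13 × 111.3 km/° = 3354 km.
At 14° latitude, spacing = 3354 × cos(14°) = 3255 km.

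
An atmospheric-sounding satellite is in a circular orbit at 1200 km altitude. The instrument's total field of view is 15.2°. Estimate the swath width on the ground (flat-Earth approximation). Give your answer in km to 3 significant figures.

320 km

Half-angle = 15.2°/2 = 7.6°.
Swath width ≈ 2h·tan(θ/2) = 2 × 1200 × tan(7.6°) = 320.2 km.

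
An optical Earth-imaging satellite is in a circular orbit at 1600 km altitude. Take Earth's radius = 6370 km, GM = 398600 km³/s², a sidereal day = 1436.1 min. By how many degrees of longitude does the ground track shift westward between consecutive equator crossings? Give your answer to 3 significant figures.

29.6°

Semi-major axis a = 6370 + 1600 = 7970 km. Period T = 2π√(a³/μ) = 2π√(7970³/398600) = 7081.1 s = 118.02 min.
During one orbit Earth rotates (7081.1 / 86166) × 360° = 29.58°.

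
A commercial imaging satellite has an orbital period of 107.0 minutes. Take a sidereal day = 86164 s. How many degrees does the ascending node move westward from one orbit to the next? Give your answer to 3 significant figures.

T = 107.0 min = 6420.0 s.
During one orbit Earth rotates (6420.0 / 86164) × 360° = 26.82°.

26.8°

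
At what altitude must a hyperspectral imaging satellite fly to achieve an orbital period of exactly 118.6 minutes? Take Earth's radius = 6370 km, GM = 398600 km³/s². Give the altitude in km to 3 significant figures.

1630 km

T = 118.6 min = 7116.0 s.
From T = 2π√(a³/μ): a = (μ T²/4π²)^(1/3) = (398600 × 7116.0² / 4π²)^(1/3) = 7996 km.
Altitude h = a − R = 7996 − 6370 = 1626 km.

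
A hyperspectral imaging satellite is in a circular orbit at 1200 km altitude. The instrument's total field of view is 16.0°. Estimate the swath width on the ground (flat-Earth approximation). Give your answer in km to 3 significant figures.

337 km

Half-angle = 16.0°/2 = 8°.
Swath width ≈ 2h·tan(θ/2) = 2 × 1200 × tan(8°) = 337.3 km.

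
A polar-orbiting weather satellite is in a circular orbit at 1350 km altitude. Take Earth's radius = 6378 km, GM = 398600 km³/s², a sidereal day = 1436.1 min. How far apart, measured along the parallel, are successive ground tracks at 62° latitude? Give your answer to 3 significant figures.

1480 km

Semi-major axis a = 6378 + 1350 = 7728 km. Period T = 2π√(a³/μ) = 2π√(7728³/398600) = 6761.0 s = 112.68 min.
Node shift per orbit = (6761.0/86166) × 360° = 28.25°.
Equatorial spacing = 28.25 × 111.3 km/° = 3144 km.
At 62° latitude, spacing = 3144 × cos(62°) = 1476 km.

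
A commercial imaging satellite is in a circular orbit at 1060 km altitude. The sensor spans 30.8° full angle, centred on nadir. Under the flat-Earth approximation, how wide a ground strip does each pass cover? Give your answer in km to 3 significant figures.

584 km

Half-angle = 30.8°/2 = 15.4°.
Swath width ≈ 2h·tan(θ/2) = 2 × 1060 × tan(15.4°) = 583.9 km.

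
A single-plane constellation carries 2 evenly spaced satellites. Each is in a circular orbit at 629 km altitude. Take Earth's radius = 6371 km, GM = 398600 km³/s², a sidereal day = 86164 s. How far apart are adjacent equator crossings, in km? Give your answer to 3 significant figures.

Semi-major axis a = 6371 + 629 = 7000 km. Period T = 2π√(a³/μ) = 2π√(7000³/398600) = 5828.5 s = 97.14 min.
Single-satellite node shift = (5828.5/86164) × 360° = 24.35°.
With 2 satellites evenly phased, successive equator crossings are 24.35/2 = 12.176° apart.
That is 12.176 × 111.2 = 1354 km at the equator.

1350 km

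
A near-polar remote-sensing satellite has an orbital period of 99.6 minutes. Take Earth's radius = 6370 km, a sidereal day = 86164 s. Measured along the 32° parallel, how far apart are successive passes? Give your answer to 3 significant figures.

2350 km

T = 99.6 min = 5976.0 s.
Node shift per orbit = (5976.0/86164) × 360° = 24.97°.
Equatorial spacing = 24.97 × 111.2 km/° = 2776 km.
At 32° latitude, spacing = 2776 × cos(32°) = 2354 km.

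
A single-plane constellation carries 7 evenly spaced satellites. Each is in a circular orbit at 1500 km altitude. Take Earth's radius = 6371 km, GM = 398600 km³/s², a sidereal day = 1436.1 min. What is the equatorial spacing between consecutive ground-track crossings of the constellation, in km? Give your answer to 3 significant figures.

461 km

Semi-major axis a = 6371 + 1500 = 7871 km. Period T = 2π√(a³/μ) = 2π√(7871³/398600) = 6949.5 s = 115.83 min.
Single-satellite node shift = (6949.5/86166) × 360° = 29.04°.
With 7 satellites evenly phased, successive equator crossings are 29.04/7 = 4.148° apart.
That is 4.148 × 111.2 = 461 km at the equator.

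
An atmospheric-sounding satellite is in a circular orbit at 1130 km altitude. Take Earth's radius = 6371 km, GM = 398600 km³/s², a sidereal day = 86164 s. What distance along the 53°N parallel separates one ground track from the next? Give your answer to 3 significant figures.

Semi-major axis a = 6371 + 1130 = 7501 km. Period T = 2π√(a³/μ) = 2π√(7501³/398600) = 6465.3 s = 107.76 min.
Node shift per orbit = (6465.3/86164) × 360° = 27.01°.
Equatorial spacing = 27.01 × 111.2 km/° = 3004 km.
At 53° latitude, spacing = 3004 × cos(53°) = 1808 km.

1810 km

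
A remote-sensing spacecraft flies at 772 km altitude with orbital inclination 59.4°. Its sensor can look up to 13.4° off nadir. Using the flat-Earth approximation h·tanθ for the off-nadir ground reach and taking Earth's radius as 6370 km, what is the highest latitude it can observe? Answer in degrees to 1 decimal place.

61.1°

For a prograde orbit the ground track reaches latitude ±i = ±59.4°.
Sensor half-swath on the ground ≈ 772·tan(13.4°) = 184 km = 1.65° of latitude.
Maximum observable latitude ≈ 59.4 + 1.65 = 61.1°.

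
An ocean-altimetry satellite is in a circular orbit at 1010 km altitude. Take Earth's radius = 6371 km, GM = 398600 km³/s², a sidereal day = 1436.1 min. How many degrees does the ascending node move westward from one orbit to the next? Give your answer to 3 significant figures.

26.4°

Semi-major axis a = 6371 + 1010 = 7381 km. Period T = 2π√(a³/μ) = 2π√(7381³/398600) = 6310.8 s = 105.18 min.
During one orbit Earth rotates (6310.8 / 86166) × 360° = 26.37°.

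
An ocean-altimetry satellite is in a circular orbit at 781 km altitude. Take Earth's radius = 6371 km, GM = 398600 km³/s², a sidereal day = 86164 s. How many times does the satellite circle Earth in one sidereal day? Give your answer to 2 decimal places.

Semi-major axis a = 6371 + 781 = 7152 km. Period T = 2π√(a³/μ) = 2π√(7152³/398600) = 6019.4 s = 100.32 min.
Orbits per sidereal day = 86164 / 6019.4 = 14.314.

14.31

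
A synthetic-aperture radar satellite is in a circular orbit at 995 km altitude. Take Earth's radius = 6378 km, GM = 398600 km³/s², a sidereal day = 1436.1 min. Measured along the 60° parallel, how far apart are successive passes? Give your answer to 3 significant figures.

Semi-major axis a = 6378 + 995 = 7373 km. Period T = 2π√(a³/μ) = 2π√(7373³/398600) = 6300.5 s = 105.01 min.
Node shift per orbit = (6300.5/86166) × 360° = 26.32°.
Equatorial spacing = 26.32 × 111.3 km/° = 2930 km.
At 60° latitude, spacing = 2930 × cos(60°) = 1465 km.

1470 km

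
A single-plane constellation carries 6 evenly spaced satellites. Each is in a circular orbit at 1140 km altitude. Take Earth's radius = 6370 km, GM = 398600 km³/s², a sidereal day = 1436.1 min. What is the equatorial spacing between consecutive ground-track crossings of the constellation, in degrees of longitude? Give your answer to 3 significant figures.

Semi-major axis a = 6370 + 1140 = 7510 km. Period T = 2π√(a³/μ) = 2π√(7510³/398600) = 6477.0 s = 107.95 min.
Single-satellite node shift = (6477.0/86166) × 360° = 27.06°.
With 6 satellites evenly phased, successive equator crossings are 27.06/6 = 4.510° apart.

4.51°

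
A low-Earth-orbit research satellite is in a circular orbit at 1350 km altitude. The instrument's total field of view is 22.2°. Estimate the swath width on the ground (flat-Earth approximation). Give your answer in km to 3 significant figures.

530 km

Half-angle = 22.2°/2 = 11.1°.
Swath width ≈ 2h·tan(θ/2) = 2 × 1350 × tan(11.1°) = 529.7 km.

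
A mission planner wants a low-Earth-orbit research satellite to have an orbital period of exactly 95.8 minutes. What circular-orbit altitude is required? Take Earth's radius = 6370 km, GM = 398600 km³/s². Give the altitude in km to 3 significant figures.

T = 95.8 min = 5748.0 s.
From T = 2π√(a³/μ): a = (μ T²/4π²)^(1/3) = (398600 × 5748.0² / 4π²)^(1/3) = 6935 km.
Altitude h = a − R = 6935 − 6370 = 565 km.

565 km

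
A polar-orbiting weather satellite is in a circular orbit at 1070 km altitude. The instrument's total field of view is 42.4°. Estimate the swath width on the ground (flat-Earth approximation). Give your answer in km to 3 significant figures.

830 km

Half-angle = 42.4°/2 = 21.2°.
Swath width ≈ 2h·tan(θ/2) = 2 × 1070 × tan(21.2°) = 830.1 km.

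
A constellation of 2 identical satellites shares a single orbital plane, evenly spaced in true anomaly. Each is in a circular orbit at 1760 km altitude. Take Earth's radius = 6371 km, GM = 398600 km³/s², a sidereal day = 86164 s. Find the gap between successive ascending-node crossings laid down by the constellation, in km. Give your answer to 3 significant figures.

1690 km

Semi-major axis a = 6371 + 1760 = 8131 km. Period T = 2π√(a³/μ) = 2π√(8131³/398600) = 7296.7 s = 121.61 min.
Single-satellite node shift = (7296.7/86164) × 360° = 30.49°.
With 2 satellites evenly phased, successive equator crossings are 30.49/2 = 15.243° apart.
That is 15.243 × 111.2 = 1695 km at the equator.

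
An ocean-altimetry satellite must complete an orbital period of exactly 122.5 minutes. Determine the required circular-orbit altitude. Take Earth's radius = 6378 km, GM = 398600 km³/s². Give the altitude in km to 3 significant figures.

1790 km

T = 122.5 min = 7350.0 s.
From T = 2π√(a³/μ): a = (μ T²/4π²)^(1/3) = (398600 × 7350.0² / 4π²)^(1/3) = 8171 km.
Altitude h = a − R = 8171 − 6378 = 1793 km.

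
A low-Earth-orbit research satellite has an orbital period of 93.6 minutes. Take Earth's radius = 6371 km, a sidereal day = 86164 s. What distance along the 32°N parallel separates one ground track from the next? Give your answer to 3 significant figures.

T = 93.6 min = 5616.0 s.
Node shift per orbit = (5616.0/86164) × 360° = 23.46°.
Equatorial spacing = 23.46 × 111.2 km/° = 2609 km.
At 32° latitude, spacing = 2609 × cos(32°) = 2213 km.

2210 km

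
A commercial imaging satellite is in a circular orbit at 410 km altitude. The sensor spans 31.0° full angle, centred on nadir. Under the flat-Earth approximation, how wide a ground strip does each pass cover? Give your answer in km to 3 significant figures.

Half-angle = 31.0°/2 = 15.5°.
Swath width ≈ 2h·tan(θ/2) = 2 × 410 × tan(15.5°) = 227.4 km.

227 km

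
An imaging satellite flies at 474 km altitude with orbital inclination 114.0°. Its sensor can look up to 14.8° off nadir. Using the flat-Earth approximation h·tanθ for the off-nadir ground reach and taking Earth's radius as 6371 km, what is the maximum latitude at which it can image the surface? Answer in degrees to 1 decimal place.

Retrograde orbit: the ground track reaches ±(180° − i) = ±(180 − 114.0) = ±66.0°.
Sensor half-swath on the ground ≈ 474·tan(14.8°) = 125 km = 1.13° of latitude.
Maximum observable latitude ≈ 66.0 + 1.13 = 67.1°.

67.1°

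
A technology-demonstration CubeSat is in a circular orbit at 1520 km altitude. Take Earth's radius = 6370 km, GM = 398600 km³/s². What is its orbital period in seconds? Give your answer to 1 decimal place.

6974.7 seconds

Semi-major axis a = 6370 + 1520 = 7890 km. Period T = 2π√(a³/μ) = 2π√(7890³/398600) = 6974.7 s = 116.25 min.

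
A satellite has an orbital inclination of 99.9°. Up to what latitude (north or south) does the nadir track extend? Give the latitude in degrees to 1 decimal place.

Retrograde orbit: the ground track reaches ±(180° − i) = ±(180 − 99.9) = ±80.1°.

80.1°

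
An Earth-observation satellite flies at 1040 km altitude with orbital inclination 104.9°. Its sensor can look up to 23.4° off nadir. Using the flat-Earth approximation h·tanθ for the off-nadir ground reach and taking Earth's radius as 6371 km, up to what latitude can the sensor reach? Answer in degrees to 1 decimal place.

Retrograde orbit: the ground track reaches ±(180° − i) = ±(180 − 104.9) = ±75.1°.
Sensor half-swath on the ground ≈ 1040·tan(23.4°) = 450 km = 4.05° of latitude.
Maximum observable latitude ≈ 75.1 + 4.05 = 79.1°.

79.1°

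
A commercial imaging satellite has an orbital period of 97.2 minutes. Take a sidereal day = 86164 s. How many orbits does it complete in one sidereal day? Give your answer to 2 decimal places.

T = 97.2 min = 5832.0 s.
Orbits per sidereal day = 86164 / 5832.0 = 14.774.

14.77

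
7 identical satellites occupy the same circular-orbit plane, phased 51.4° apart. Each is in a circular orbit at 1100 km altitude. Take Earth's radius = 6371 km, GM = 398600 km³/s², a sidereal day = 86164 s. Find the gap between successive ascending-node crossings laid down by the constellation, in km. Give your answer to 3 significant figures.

427 km

Semi-major axis a = 6371 + 1100 = 7471 km. Period T = 2π√(a³/μ) = 2π√(7471³/398600) = 6426.6 s = 107.11 min.
Single-satellite node shift = (6426.6/86164) × 360° = 26.85°.
With 7 satellites evenly phased, successive equator crossings are 26.85/7 = 3.836° apart.
That is 3.836 × 111.2 = 427 km at the equator.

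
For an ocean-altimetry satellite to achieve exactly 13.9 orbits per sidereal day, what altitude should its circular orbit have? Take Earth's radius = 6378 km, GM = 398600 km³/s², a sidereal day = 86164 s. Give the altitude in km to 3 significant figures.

915 km

Required period T = 86164 / 13.9 = 6198.8 s.
From T = 2π√(a³/μ): a = (μ T²/4π²)^(1/3) = (398600 × 6198.8² / 4π²)^(1/3) = 7293 km.
Altitude h = a − R = 7293 − 6378 = 915 km.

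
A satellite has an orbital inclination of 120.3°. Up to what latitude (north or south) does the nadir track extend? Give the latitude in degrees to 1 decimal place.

Retrograde orbit: the ground track reaches ±(180° − i) = ±(180 − 120.3) = ±59.7°.

59.7°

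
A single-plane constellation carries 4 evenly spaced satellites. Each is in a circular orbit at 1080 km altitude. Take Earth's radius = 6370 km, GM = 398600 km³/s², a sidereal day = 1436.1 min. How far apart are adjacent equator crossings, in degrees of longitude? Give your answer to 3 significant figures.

6.68°

Semi-major axis a = 6370 + 1080 = 7450 km. Period T = 2π√(a³/μ) = 2π√(7450³/398600) = 6399.5 s = 106.66 min.
Single-satellite node shift = (6399.5/86166) × 360° = 26.74°.
With 4 satellites evenly phased, successive equator crossings are 26.74/4 = 6.684° apart.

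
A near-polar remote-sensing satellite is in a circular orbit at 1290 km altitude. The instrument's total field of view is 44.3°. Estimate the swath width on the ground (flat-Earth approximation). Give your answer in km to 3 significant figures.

Half-angle = 44.3°/2 = 22.15°.
Swath width ≈ 2h·tan(θ/2) = 2 × 1290 × tan(22.15°) = 1050.3 km.

1050 km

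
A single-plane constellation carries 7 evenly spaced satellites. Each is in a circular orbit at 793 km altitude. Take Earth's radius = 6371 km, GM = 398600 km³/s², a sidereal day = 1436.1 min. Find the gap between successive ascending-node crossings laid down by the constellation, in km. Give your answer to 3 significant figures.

Semi-major axis a = 6371 + 793 = 7164 km. Period T = 2π√(a³/μ) = 2π√(7164³/398600) = 6034.5 s = 100.58 min.
Single-satellite node shift = (6034.5/86166) × 360° = 25.21°.
With 7 satellites evenly phased, successive equator crossings are 25.21/7 = 3.602° apart.
That is 3.602 × 111.2 = 400 km at the equator.

400 km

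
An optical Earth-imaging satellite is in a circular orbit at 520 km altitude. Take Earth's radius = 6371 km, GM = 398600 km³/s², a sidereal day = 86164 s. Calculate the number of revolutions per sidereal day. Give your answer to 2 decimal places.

15.14

Semi-major axis a = 6371 + 520 = 6891 km. Period T = 2π√(a³/μ) = 2π√(6891³/398600) = 5692.9 s = 94.88 min.
Orbits per sidereal day = 86164 / 5692.9 = 15.135.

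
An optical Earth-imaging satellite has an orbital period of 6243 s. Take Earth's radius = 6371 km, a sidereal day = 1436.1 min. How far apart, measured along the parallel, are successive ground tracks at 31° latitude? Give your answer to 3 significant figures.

Node shift per orbit = (6243.0/86166) × 360° = 26.08°.
Equatorial spacing = 26.08 × 111.2 km/° = 2900 km.
At 31° latitude, spacing = 2900 × cos(31°) = 2486 km.

2490 km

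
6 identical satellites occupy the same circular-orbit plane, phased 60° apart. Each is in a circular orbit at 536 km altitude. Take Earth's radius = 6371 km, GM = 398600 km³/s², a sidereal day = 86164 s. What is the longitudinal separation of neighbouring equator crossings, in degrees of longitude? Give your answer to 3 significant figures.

Semi-major axis a = 6371 + 536 = 6907 km. Period T = 2π√(a³/μ) = 2π√(6907³/398600) = 5712.8 s = 95.21 min.
Single-satellite node shift = (5712.8/86164) × 360° = 23.87°.
With 6 satellites evenly phased, successive equator crossings are 23.87/6 = 3.978° apart.

3.98°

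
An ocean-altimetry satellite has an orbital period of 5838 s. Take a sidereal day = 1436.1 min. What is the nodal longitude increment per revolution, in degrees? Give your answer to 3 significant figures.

During one orbit Earth rotates (5838.0 / 86166) × 360° = 24.39°.

24.4°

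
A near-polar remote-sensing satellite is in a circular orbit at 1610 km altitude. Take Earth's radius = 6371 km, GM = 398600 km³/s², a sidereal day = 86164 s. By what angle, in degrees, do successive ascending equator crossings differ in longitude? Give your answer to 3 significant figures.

29.6°

Semi-major axis a = 6371 + 1610 = 7981 km. Period T = 2π√(a³/μ) = 2π√(7981³/398600) = 7095.7 s = 118.26 min.
During one orbit Earth rotates (7095.7 / 86164) × 360° = 29.65°.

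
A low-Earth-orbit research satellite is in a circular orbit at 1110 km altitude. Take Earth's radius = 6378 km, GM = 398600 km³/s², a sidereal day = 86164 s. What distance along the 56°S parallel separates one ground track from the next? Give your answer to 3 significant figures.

1680 km

Semi-major axis a = 6378 + 1110 = 7488 km. Period T = 2π√(a³/μ) = 2π√(7488³/398600) = 6448.5 s = 107.48 min.
Node shift per orbit = (6448.5/86164) × 360° = 26.94°.
Equatorial spacing = 26.94 × 111.3 km/° = 2999 km.
At 56° latitude, spacing = 2999 × cos(56°) = 1677 km.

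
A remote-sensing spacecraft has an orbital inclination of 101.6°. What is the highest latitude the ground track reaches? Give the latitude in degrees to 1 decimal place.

Retrograde orbit: the ground track reaches ±(180° − i) = ±(180 − 101.6) = ±78.4°.

78.4°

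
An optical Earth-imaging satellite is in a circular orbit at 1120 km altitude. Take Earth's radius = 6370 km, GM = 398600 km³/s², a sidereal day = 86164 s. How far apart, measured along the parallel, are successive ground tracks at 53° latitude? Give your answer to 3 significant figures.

1800 km

Semi-major axis a = 6370 + 1120 = 7490 km. Period T = 2π√(a³/μ) = 2π√(7490³/398600) = 6451.1 s = 107.52 min.
Node shift per orbit = (6451.1/86164) × 360° = 26.95°.
Equatorial spacing = 26.95 × 111.2 km/° = 2997 km.
At 53° latitude, spacing = 2997 × cos(53°) = 1803 km.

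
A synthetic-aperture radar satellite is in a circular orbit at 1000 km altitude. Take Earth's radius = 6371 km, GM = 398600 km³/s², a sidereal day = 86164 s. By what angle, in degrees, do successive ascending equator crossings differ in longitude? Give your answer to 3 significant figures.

Semi-major axis a = 6371 + 1000 = 7371 km. Period T = 2π√(a³/μ) = 2π√(7371³/398600) = 6298.0 s = 104.97 min.
During one orbit Earth rotates (6298.0 / 86164) × 360° = 26.31°.

26.3°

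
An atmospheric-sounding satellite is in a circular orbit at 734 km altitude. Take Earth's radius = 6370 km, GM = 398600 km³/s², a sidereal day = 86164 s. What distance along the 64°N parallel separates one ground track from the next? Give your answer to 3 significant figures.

1210 km

Semi-major axis a = 6370 + 734 = 7104 km. Period T = 2π√(a³/μ) = 2π√(7104³/398600) = 5958.9 s = 99.31 min.
Node shift per orbit = (5958.9/86164) × 360° = 24.90°.
Equatorial spacing = 24.90 × 111.2 km/° = 2768 km.
At 64° latitude, spacing = 2768 × cos(64°) = 1213 km.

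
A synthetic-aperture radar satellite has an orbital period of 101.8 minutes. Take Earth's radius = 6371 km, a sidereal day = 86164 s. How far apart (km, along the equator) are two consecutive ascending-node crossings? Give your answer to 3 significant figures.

2840 km

T = 101.8 min = 6108.0 s.
During one orbit Earth rotates (6108.0 / 86164) × 360° = 25.52°.
At the equator that is 25.52° × (2π·6371/360) km/° = 25.52 × 111.2 = 2838 km.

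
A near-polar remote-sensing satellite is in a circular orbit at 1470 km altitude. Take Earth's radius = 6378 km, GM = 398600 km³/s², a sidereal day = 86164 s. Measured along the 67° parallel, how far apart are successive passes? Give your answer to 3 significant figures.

Semi-major axis a = 6378 + 1470 = 7848 km. Period T = 2π√(a³/μ) = 2π√(7848³/398600) = 6919.1 s = 115.32 min.
Node shift per orbit = (6919.1/86164) × 360° = 28.91°.
Equatorial spacing = 28.91 × 111.3 km/° = 3218 km.
At 67° latitude, spacing = 3218 × cos(67°) = 1257 km.

1260 km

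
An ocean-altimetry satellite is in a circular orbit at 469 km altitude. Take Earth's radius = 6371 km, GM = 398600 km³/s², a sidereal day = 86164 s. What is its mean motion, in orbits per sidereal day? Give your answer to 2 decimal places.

15.30

Semi-major axis a = 6371 + 469 = 6840 km. Period T = 2π√(a³/μ) = 2π√(6840³/398600) = 5629.8 s = 93.83 min.
Orbits per sidereal day = 86164 / 5629.8 = 15.305.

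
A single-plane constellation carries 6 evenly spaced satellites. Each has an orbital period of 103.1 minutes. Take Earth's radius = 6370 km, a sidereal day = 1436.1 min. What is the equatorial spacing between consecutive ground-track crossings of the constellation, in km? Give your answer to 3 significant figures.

T = 103.1 min = 6186.0 s.
Single-satellite node shift = (6186.0/86166) × 360° = 25.84°.
With 6 satellites evenly phased, successive equator crossings are 25.84/6 = 4.307° apart.
That is 4.307 × 111.2 = 479 km at the equator.

479 km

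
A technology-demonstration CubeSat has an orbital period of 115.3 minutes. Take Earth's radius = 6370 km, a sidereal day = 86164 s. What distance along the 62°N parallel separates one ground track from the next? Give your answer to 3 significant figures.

1510 km

T = 115.3 min = 6918.0 s.
Node shift per orbit = (6918.0/86164) × 360° = 28.90°.
Equatorial spacing = 28.90 × 111.2 km/° = 3213 km.
At 62° latitude, spacing = 3213 × cos(62°) = 1509 km.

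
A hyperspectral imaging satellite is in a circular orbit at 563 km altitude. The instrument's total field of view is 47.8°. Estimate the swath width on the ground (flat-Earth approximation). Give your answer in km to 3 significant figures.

499 km

Half-angle = 47.8°/2 = 23.9°.
Swath width ≈ 2h·tan(θ/2) = 2 × 563 × tan(23.9°) = 499.0 km.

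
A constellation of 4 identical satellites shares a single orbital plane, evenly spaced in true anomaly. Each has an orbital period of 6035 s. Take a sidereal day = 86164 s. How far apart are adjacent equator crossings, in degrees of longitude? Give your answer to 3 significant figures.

Single-satellite node shift = (6035.0/86164) × 360° = 25.21°.
With 4 satellites evenly phased, successive equator crossings are 25.21/4 = 6.304° apart.

6.30°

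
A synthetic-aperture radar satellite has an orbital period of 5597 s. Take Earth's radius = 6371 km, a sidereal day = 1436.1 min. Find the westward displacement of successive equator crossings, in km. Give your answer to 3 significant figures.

During one orbit Earth rotates (5597.0 / 86166) × 360° = 23.38°.
At the equator that is 23.38° × (2π·6371/360) km/° = 23.38 × 111.2 = 2600 km.

2600 km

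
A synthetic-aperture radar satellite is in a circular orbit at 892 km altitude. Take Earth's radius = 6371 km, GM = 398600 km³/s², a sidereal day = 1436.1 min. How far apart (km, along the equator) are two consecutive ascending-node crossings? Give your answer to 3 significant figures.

Semi-major axis a = 6371 + 892 = 7263 km. Period T = 2π√(a³/μ) = 2π√(7263³/398600) = 6160.1 s = 102.67 min.
During one orbit Earth rotates (6160.1 / 86166) × 360° = 25.74°.
At the equator that is 25.74° × (2π·6371/360) km/° = 25.74 × 111.2 = 2862 km.

2860 km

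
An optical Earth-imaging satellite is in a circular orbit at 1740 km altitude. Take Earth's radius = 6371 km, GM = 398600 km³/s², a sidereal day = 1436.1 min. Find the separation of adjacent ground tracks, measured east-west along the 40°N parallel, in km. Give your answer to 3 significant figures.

Semi-major axis a = 6371 + 1740 = 8111 km. Period T = 2π√(a³/μ) = 2π√(8111³/398600) = 7269.8 s = 121.16 min.
Node shift per orbit = (7269.8/86166) × 360° = 30.37°.
Equatorial spacing = 30.37 × 111.2 km/° = 3377 km.
At 40° latitude, spacing = 3377 × cos(40°) = 2587 km.

2590 km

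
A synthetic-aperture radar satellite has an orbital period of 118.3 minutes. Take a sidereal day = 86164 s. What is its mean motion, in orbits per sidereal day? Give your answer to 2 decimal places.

12.14

T = 118.3 min = 7098.0 s.
Orbits per sidereal day = 86164 / 7098.0 = 12.139.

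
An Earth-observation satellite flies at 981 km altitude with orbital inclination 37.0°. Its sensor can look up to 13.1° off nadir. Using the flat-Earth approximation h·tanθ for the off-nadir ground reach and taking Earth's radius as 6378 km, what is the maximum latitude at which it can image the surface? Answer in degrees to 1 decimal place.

39.1°

For a prograde orbit the ground track reaches latitude ±i = ±37.0°.
Sensor half-swath on the ground ≈ 981·tan(13.1°) = 228 km = 2.05° of latitude.
Maximum observable latitude ≈ 37.0 + 2.05 = 39.1°.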